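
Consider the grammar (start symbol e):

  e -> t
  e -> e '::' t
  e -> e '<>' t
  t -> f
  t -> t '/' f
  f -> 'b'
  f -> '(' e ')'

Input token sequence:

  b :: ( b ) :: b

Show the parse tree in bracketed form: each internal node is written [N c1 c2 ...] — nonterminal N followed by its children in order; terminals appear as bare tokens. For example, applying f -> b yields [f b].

[e [e [e [t [f b]]] :: [t [f ( [e [t [f b]]] )]]] :: [t [f b]]]

e
e :: t
e :: t :: t
t :: t :: t
f :: t :: t
b :: t :: t
b :: f :: t
b :: ( e ) :: t
b :: ( t ) :: t
b :: ( f ) :: t
b :: ( b ) :: t
b :: ( b ) :: f
b :: ( b ) :: b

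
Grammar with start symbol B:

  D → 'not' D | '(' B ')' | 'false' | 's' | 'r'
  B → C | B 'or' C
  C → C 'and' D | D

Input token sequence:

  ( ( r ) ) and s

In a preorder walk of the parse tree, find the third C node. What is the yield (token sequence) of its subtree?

( r )

[B [C [C [D ( [B [C [D ( [B [C [D r]]] )]]] )]] and [D s]]]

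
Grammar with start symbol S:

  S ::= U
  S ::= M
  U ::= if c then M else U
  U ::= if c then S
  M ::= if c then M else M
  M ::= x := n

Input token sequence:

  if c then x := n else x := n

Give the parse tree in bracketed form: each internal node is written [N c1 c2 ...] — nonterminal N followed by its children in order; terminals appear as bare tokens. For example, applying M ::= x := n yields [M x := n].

[S [M if c then [M x := n] else [M x := n]]]

S
M
if c then M else M
if c then x := n else M
if c then x := n else x := n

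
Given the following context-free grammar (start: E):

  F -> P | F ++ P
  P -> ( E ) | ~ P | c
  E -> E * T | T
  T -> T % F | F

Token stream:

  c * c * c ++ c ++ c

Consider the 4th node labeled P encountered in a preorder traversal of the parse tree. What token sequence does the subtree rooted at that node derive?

[E [E [E [T [F [P c]]]] * [T [F [P c]]]] * [T [F [F [F [P c]] ++ [P c]] ++ [P c]]]]

c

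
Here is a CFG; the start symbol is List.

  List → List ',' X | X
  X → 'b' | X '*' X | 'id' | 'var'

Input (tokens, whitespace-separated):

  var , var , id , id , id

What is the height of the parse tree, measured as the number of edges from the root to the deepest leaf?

6

[List [List [List [List [List [X var]] , [X var]] , [X id]] , [X id]] , [X id]]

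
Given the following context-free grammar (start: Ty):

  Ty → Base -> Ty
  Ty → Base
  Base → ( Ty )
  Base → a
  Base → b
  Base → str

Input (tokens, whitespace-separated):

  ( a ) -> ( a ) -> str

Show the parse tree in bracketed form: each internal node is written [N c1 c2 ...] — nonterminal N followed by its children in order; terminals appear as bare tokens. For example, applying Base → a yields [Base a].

Ty
Base -> Ty
( Ty ) -> Ty
( Base ) -> Ty
( a ) -> Ty
( a ) -> Base -> Ty
( a ) -> ( Ty ) -> Ty
( a ) -> ( Base ) -> Ty
( a ) -> ( a ) -> Ty
( a ) -> ( a ) -> Base
( a ) -> ( a ) -> str

[Ty [Base ( [Ty [Base a]] )] -> [Ty [Base ( [Ty [Base a]] )] -> [Ty [Base str]]]]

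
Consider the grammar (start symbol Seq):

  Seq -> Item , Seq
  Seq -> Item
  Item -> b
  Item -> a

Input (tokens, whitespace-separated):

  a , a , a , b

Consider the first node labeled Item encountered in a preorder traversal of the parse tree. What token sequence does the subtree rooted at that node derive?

[Seq [Item a] , [Seq [Item a] , [Seq [Item a] , [Seq [Item b]]]]]

a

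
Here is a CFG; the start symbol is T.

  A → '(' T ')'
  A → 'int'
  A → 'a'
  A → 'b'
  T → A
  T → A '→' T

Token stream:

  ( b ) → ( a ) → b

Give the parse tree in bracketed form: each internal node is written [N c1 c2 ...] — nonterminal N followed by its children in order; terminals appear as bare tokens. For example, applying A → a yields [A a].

[T [A ( [T [A b]] )] → [T [A ( [T [A a]] )] → [T [A b]]]]

T
A → T
( T ) → T
( A ) → T
( b ) → T
( b ) → A → T
( b ) → ( T ) → T
( b ) → ( A ) → T
( b ) → ( a ) → T
( b ) → ( a ) → A
( b ) → ( a ) → b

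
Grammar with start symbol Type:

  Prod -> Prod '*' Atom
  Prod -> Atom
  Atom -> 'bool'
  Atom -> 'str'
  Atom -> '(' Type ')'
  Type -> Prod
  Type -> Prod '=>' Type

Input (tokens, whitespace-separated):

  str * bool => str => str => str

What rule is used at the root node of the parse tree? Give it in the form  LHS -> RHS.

[Type [Prod [Prod [Atom str]] * [Atom bool]] => [Type [Prod [Atom str]] => [Type [Prod [Atom str]] => [Type [Prod [Atom str]]]]]]

Type -> Prod '=>' Type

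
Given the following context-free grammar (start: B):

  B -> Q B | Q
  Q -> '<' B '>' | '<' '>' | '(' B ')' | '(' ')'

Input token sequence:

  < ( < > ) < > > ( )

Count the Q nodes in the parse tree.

[B [Q < [B [Q ( [B [Q < >]] )] [B [Q < >]]] >] [B [Q ( )]]]

5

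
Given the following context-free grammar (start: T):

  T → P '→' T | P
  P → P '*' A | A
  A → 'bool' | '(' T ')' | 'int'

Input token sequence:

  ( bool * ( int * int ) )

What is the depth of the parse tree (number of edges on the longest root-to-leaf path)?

[T [P [A ( [T [P [P [A bool]] * [A ( [T [P [P [A int]] * [A int]]] )]]] )]]]

10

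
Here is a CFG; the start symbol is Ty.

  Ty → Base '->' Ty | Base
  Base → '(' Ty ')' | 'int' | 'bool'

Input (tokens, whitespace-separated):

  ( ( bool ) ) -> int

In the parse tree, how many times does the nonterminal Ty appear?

4

[Ty [Base ( [Ty [Base ( [Ty [Base bool]] )]] )] -> [Ty [Base int]]]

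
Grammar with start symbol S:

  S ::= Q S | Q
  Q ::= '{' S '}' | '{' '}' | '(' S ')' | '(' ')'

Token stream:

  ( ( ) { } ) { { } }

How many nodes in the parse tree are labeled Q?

[S [Q ( [S [Q ( )] [S [Q { }]]] )] [S [Q { [S [Q { }]] }]]]

5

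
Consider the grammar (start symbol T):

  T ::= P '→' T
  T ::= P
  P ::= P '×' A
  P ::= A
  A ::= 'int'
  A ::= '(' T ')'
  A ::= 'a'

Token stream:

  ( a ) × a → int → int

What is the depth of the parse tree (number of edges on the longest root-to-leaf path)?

7

[T [P [P [A ( [T [P [A a]]] )]] × [A a]] → [T [P [A int]] → [T [P [A int]]]]]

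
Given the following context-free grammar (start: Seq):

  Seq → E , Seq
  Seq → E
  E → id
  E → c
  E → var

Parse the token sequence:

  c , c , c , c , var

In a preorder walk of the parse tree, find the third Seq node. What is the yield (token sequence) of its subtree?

[Seq [E c] , [Seq [E c] , [Seq [E c] , [Seq [E c] , [Seq [E var]]]]]]

c , c , var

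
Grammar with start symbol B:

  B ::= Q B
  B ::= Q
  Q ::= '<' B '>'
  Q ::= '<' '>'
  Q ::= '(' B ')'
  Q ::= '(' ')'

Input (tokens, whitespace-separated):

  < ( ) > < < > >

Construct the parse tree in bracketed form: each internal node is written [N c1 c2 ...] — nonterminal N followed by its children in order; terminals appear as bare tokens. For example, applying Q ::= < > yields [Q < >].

B
Q B
< B > B
< Q > B
< ( ) > B
< ( ) > Q
< ( ) > < B >
< ( ) > < Q >
< ( ) > < < > >

[B [Q < [B [Q ( )]] >] [B [Q < [B [Q < >]] >]]]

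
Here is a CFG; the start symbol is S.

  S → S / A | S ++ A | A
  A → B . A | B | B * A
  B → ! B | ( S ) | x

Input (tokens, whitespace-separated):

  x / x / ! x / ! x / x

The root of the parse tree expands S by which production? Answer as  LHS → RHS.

[S [S [S [S [S [A [B x]]] / [A [B x]]] / [A [B ! [B x]]]] / [A [B ! [B x]]]] / [A [B x]]]

S → S / A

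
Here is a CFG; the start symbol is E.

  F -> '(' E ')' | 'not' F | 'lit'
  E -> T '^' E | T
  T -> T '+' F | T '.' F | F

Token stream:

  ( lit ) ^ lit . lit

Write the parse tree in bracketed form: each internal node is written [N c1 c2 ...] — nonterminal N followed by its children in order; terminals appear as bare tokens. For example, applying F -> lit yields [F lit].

[E [T [F ( [E [T [F lit]]] )]] ^ [E [T [T [F lit]] . [F lit]]]]

E
T ^ E
F ^ E
( E ) ^ E
( T ) ^ E
( F ) ^ E
( lit ) ^ E
( lit ) ^ T
( lit ) ^ T . F
( lit ) ^ F . F
( lit ) ^ lit . F
( lit ) ^ lit . lit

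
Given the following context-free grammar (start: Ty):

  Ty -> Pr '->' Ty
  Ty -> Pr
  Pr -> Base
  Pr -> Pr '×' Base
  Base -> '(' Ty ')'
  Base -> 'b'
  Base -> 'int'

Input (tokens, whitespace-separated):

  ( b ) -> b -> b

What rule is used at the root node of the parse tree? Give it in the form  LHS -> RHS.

[Ty [Pr [Base ( [Ty [Pr [Base b]]] )]] -> [Ty [Pr [Base b]] -> [Ty [Pr [Base b]]]]]

Ty -> Pr '->' Ty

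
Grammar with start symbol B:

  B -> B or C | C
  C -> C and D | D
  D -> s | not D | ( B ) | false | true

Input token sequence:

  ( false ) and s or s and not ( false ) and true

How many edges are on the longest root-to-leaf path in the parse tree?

[B [B [C [C [D ( [B [C [D false]]] )]] and [D s]]] or [C [C [C [D s]] and [D not [D ( [B [C [D false]]] )]]] and [D true]]]

8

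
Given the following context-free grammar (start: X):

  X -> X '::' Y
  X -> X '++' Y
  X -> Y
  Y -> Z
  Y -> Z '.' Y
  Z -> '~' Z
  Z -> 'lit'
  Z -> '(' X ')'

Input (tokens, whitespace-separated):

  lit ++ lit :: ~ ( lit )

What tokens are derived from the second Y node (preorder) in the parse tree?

lit

[X [X [X [Y [Z lit]]] ++ [Y [Z lit]]] :: [Y [Z ~ [Z ( [X [Y [Z lit]]] )]]]]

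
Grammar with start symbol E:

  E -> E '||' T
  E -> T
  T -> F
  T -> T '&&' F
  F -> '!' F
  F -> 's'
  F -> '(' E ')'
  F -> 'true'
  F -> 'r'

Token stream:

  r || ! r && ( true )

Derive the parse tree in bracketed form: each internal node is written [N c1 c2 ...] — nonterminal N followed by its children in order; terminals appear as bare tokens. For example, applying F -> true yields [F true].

[E [E [T [F r]]] || [T [T [F ! [F r]]] && [F ( [E [T [F true]]] )]]]

E
E || T
T || T
F || T
r || T
r || T && F
r || F && F
r || ! F && F
r || ! r && F
r || ! r && ( E )
r || ! r && ( T )
r || ! r && ( F )
r || ! r && ( true )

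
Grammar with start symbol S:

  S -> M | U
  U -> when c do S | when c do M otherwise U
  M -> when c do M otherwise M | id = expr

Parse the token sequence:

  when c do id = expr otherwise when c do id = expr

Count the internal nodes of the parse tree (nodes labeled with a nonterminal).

6

[S [U when c do [M id = expr] otherwise [U when c do [S [M id = expr]]]]]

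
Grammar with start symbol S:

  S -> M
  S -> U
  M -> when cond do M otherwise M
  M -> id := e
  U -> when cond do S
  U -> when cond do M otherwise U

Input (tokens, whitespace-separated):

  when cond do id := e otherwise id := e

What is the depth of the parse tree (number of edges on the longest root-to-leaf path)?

3

[S [M when cond do [M id := e] otherwise [M id := e]]]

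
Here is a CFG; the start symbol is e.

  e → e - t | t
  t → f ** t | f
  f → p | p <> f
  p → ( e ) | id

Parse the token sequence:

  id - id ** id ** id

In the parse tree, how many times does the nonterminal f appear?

[e [e [t [f [p id]]]] - [t [f [p id]] ** [t [f [p id]] ** [t [f [p id]]]]]]

4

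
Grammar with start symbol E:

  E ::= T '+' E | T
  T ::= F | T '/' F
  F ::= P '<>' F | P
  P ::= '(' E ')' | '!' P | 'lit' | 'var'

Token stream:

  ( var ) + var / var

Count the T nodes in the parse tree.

4

[E [T [F [P ( [E [T [F [P var]]]] )]]] + [E [T [T [F [P var]]] / [F [P var]]]]]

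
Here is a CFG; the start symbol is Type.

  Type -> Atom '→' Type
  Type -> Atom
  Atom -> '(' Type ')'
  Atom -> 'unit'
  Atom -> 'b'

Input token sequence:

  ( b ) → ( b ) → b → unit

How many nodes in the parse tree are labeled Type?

[Type [Atom ( [Type [Atom b]] )] → [Type [Atom ( [Type [Atom b]] )] → [Type [Atom b] → [Type [Atom unit]]]]]

6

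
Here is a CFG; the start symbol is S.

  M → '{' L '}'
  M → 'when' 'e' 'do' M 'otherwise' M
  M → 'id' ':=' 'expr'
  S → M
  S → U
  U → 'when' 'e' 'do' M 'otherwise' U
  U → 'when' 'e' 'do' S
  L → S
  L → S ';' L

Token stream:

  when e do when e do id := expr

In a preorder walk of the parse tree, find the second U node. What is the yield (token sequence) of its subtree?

[S [U when e do [S [U when e do [S [M id := expr]]]]]]

when e do id := expr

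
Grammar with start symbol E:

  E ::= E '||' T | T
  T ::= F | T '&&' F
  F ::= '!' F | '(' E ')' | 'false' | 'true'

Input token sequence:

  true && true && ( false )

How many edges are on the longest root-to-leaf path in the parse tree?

6

[E [T [T [T [F true]] && [F true]] && [F ( [E [T [F false]]] )]]]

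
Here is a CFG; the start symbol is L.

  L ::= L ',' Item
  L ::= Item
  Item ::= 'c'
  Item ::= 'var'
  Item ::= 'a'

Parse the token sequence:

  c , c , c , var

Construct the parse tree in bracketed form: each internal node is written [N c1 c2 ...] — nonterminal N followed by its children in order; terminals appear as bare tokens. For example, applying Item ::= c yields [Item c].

L
L , Item
L , Item , Item
L , Item , Item , Item
Item , Item , Item , Item
c , Item , Item , Item
c , c , Item , Item
c , c , c , Item
c , c , c , var

[L [L [L [L [Item c]] , [Item c]] , [Item c]] , [Item var]]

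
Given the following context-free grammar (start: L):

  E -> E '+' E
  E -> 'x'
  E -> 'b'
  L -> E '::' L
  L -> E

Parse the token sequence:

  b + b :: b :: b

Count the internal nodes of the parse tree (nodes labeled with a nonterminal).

[L [E [E b] + [E b]] :: [L [E b] :: [L [E b]]]]

8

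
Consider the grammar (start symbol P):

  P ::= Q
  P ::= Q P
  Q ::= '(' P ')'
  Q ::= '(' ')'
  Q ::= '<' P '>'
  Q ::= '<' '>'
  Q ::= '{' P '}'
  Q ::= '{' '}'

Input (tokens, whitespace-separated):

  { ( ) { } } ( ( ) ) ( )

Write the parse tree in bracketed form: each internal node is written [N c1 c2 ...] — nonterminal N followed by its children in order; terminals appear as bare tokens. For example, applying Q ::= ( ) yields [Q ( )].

[P [Q { [P [Q ( )] [P [Q { }]]] }] [P [Q ( [P [Q ( )]] )] [P [Q ( )]]]]

P
Q P
{ P } P
{ Q P } P
{ ( ) P } P
{ ( ) Q } P
{ ( ) { } } P
{ ( ) { } } Q P
{ ( ) { } } ( P ) P
{ ( ) { } } ( Q ) P
{ ( ) { } } ( ( ) ) P
{ ( ) { } } ( ( ) ) Q
{ ( ) { } } ( ( ) ) ( )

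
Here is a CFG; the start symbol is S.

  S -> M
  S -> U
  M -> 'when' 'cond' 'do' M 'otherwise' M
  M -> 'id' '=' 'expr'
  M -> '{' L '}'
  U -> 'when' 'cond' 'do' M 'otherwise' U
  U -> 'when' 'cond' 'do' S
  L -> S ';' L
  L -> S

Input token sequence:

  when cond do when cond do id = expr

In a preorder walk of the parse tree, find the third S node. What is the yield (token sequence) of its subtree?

id = expr

[S [U when cond do [S [U when cond do [S [M id = expr]]]]]]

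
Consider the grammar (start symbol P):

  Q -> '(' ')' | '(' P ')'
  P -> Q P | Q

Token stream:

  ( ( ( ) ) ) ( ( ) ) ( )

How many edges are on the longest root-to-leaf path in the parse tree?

[P [Q ( [P [Q ( [P [Q ( )]] )]] )] [P [Q ( [P [Q ( )]] )] [P [Q ( )]]]]

6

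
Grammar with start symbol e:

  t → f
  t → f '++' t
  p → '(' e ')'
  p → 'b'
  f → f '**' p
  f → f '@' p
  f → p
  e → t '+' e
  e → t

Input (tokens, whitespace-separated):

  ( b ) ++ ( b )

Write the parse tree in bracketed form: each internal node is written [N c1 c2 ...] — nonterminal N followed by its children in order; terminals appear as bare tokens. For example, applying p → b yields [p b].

[e [t [f [p ( [e [t [f [p b]]]] )]] ++ [t [f [p ( [e [t [f [p b]]]] )]]]]]

e
t
f ++ t
p ++ t
( e ) ++ t
( t ) ++ t
( f ) ++ t
( p ) ++ t
( b ) ++ t
( b ) ++ f
( b ) ++ p
( b ) ++ ( e )
( b ) ++ ( t )
( b ) ++ ( f )
( b ) ++ ( p )
( b ) ++ ( b )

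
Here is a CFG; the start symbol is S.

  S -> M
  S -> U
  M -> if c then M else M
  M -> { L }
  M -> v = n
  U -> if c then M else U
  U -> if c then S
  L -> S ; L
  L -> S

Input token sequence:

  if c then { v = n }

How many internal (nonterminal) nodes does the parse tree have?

[S [U if c then [S [M { [L [S [M v = n]]] }]]]]

7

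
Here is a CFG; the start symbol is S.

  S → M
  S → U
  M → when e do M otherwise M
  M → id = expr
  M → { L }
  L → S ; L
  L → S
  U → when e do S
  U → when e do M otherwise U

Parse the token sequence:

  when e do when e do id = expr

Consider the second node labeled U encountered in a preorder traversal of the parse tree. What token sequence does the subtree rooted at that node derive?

[S [U when e do [S [U when e do [S [M id = expr]]]]]]

when e do id = expr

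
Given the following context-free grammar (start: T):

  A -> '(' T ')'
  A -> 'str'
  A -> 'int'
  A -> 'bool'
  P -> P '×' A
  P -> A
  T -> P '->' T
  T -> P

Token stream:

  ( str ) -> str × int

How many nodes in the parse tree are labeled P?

[T [P [A ( [T [P [A str]]] )]] -> [T [P [P [A str]] × [A int]]]]

4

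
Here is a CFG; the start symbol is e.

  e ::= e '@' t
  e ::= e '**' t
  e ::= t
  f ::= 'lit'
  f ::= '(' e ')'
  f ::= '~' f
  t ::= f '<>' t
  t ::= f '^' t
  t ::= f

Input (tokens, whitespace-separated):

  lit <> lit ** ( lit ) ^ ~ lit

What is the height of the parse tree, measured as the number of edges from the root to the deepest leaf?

6

[e [e [t [f lit] <> [t [f lit]]]] ** [t [f ( [e [t [f lit]]] )] ^ [t [f ~ [f lit]]]]]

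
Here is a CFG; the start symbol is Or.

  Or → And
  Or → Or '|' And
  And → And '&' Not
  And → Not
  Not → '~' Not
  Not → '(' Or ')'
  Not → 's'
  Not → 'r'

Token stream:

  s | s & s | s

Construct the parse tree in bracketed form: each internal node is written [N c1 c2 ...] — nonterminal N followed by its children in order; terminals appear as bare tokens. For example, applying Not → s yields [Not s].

[Or [Or [Or [And [Not s]]] | [And [And [Not s]] & [Not s]]] | [And [Not s]]]

Or
Or | And
Or | And | And
And | And | And
Not | And | And
s | And | And
s | And & Not | And
s | Not & Not | And
s | s & Not | And
s | s & s | And
s | s & s | Not
s | s & s | s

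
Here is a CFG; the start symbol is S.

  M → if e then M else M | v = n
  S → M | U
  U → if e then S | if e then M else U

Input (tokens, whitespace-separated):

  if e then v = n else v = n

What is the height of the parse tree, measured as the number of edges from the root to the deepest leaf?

[S [M if e then [M v = n] else [M v = n]]]

3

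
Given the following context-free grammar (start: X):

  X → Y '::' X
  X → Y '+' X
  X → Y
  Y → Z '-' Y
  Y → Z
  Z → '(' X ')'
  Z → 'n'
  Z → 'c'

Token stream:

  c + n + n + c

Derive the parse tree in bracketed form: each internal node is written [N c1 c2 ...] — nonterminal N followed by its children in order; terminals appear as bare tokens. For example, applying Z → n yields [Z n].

X
Y + X
Z + X
c + X
c + Y + X
c + Z + X
c + n + X
c + n + Y + X
c + n + Z + X
c + n + n + X
c + n + n + Y
c + n + n + Z
c + n + n + c

[X [Y [Z c]] + [X [Y [Z n]] + [X [Y [Z n]] + [X [Y [Z c]]]]]]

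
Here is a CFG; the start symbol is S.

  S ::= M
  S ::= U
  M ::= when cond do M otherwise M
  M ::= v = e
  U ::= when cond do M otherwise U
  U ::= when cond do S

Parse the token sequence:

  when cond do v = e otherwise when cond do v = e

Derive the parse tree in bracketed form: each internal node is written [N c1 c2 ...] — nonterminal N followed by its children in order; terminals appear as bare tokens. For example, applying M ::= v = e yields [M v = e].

S
U
when cond do M otherwise U
when cond do v = e otherwise U
when cond do v = e otherwise when cond do S
when cond do v = e otherwise when cond do M
when cond do v = e otherwise when cond do v = e

[S [U when cond do [M v = e] otherwise [U when cond do [S [M v = e]]]]]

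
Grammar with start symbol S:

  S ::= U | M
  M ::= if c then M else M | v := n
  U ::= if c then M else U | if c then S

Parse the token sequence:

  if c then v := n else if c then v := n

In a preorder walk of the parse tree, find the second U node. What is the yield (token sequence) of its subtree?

if c then v := n

[S [U if c then [M v := n] else [U if c then [S [M v := n]]]]]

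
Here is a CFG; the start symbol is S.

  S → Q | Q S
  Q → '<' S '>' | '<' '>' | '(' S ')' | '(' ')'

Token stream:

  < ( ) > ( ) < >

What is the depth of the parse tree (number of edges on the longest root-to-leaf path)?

4

[S [Q < [S [Q ( )]] >] [S [Q ( )] [S [Q < >]]]]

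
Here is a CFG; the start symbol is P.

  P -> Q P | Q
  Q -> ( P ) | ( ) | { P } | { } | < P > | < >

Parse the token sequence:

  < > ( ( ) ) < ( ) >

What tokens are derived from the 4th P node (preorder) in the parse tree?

< ( ) >

[P [Q < >] [P [Q ( [P [Q ( )]] )] [P [Q < [P [Q ( )]] >]]]]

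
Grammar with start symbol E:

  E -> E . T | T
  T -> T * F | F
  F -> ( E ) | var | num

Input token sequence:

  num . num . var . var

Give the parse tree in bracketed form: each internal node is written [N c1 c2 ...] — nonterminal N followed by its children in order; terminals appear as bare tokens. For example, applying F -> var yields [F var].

E
E . T
E . T . T
E . T . T . T
T . T . T . T
F . T . T . T
num . T . T . T
num . F . T . T
num . num . T . T
num . num . F . T
num . num . var . T
num . num . var . F
num . num . var . var

[E [E [E [E [T [F num]]] . [T [F num]]] . [T [F var]]] . [T [F var]]]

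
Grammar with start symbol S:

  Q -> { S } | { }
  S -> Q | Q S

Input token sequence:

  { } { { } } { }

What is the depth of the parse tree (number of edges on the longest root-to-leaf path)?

[S [Q { }] [S [Q { [S [Q { }]] }] [S [Q { }]]]]

5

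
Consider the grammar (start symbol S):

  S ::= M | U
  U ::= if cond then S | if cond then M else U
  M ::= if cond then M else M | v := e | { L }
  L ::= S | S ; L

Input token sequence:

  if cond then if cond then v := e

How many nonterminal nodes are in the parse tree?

6

[S [U if cond then [S [U if cond then [S [M v := e]]]]]]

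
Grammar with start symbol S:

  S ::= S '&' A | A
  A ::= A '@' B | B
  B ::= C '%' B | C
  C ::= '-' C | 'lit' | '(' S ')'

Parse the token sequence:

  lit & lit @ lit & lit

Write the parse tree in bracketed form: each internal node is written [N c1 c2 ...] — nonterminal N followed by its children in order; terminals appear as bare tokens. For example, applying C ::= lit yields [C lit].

S
S & A
S & A & A
A & A & A
B & A & A
C & A & A
lit & A & A
lit & A @ B & A
lit & B @ B & A
lit & C @ B & A
lit & lit @ B & A
lit & lit @ C & A
lit & lit @ lit & A
lit & lit @ lit & B
lit & lit @ lit & C
lit & lit @ lit & lit

[S [S [S [A [B [C lit]]]] & [A [A [B [C lit]]] @ [B [C lit]]]] & [A [B [C lit]]]]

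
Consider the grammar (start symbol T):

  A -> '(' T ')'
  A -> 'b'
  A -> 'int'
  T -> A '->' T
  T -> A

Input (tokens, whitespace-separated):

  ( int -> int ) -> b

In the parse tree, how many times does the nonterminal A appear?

[T [A ( [T [A int] -> [T [A int]]] )] -> [T [A b]]]

4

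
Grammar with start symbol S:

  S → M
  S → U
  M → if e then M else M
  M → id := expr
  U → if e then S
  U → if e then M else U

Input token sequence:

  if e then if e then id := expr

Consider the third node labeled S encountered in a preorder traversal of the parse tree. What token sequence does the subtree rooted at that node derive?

[S [U if e then [S [U if e then [S [M id := expr]]]]]]

id := expr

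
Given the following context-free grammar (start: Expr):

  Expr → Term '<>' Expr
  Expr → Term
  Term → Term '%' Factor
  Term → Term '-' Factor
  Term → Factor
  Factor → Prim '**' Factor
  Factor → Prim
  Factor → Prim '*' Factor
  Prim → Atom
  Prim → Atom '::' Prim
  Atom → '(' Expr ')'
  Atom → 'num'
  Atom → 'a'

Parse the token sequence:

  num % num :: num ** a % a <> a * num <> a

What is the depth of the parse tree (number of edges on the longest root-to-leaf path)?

7

[Expr [Term [Term [Term [Factor [Prim [Atom num]]]] % [Factor [Prim [Atom num] :: [Prim [Atom num]]] ** [Factor [Prim [Atom a]]]]] % [Factor [Prim [Atom a]]]] <> [Expr [Term [Factor [Prim [Atom a]] * [Factor [Prim [Atom num]]]]] <> [Expr [Term [Factor [Prim [Atom a]]]]]]]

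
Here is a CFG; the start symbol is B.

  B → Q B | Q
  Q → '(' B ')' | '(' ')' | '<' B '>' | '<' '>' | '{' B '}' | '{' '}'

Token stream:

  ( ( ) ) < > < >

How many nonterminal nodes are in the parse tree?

8

[B [Q ( [B [Q ( )]] )] [B [Q < >] [B [Q < >]]]]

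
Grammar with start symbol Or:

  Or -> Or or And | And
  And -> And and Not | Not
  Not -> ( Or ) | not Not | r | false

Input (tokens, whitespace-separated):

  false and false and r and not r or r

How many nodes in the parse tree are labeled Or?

[Or [Or [And [And [And [And [Not false]] and [Not false]] and [Not r]] and [Not not [Not r]]]] or [And [Not r]]]

2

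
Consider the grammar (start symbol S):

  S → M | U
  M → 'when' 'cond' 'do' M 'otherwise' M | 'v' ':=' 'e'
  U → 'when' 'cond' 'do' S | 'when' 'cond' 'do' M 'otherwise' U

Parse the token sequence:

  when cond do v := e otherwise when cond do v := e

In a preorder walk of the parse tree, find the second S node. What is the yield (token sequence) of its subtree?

[S [U when cond do [M v := e] otherwise [U when cond do [S [M v := e]]]]]

v := e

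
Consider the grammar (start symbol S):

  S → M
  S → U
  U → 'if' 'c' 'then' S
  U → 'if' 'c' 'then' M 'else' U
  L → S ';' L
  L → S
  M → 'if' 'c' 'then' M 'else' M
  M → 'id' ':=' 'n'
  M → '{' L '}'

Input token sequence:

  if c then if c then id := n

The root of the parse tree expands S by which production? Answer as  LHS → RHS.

S → U

[S [U if c then [S [U if c then [S [M id := n]]]]]]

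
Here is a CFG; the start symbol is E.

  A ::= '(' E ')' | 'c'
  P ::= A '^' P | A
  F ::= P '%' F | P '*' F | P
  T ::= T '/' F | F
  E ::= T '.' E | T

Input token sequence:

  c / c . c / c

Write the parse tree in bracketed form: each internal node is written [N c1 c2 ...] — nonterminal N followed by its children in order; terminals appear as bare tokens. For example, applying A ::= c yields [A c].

E
T . E
T / F . E
F / F . E
P / F . E
A / F . E
c / F . E
c / P . E
c / A . E
c / c . E
c / c . T
c / c . T / F
c / c . F / F
c / c . P / F
c / c . A / F
c / c . c / F
c / c . c / P
c / c . c / A
c / c . c / c

[E [T [T [F [P [A c]]]] / [F [P [A c]]]] . [E [T [T [F [P [A c]]]] / [F [P [A c]]]]]]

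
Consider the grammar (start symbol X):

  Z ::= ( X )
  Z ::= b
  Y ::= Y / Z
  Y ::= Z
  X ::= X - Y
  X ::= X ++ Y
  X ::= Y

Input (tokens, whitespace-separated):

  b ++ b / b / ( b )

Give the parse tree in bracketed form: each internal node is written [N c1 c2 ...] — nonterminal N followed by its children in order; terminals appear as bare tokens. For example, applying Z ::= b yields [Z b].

[X [X [Y [Z b]]] ++ [Y [Y [Y [Z b]] / [Z b]] / [Z ( [X [Y [Z b]]] )]]]

X
X ++ Y
Y ++ Y
Z ++ Y
b ++ Y
b ++ Y / Z
b ++ Y / Z / Z
b ++ Z / Z / Z
b ++ b / Z / Z
b ++ b / b / Z
b ++ b / b / ( X )
b ++ b / b / ( Y )
b ++ b / b / ( Z )
b ++ b / b / ( b )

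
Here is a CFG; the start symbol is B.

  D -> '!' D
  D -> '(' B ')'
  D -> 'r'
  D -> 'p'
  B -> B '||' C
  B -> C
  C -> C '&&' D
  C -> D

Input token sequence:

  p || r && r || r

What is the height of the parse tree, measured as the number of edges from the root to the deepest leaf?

5

[B [B [B [C [D p]]] || [C [C [D r]] && [D r]]] || [C [D r]]]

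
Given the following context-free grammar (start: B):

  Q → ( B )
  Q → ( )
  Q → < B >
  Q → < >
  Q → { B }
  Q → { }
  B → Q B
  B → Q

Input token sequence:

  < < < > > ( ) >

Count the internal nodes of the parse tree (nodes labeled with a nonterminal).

8

[B [Q < [B [Q < [B [Q < >]] >] [B [Q ( )]]] >]]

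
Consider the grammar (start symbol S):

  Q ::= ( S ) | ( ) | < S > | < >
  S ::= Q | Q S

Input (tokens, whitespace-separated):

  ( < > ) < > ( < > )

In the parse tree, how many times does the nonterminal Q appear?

5

[S [Q ( [S [Q < >]] )] [S [Q < >] [S [Q ( [S [Q < >]] )]]]]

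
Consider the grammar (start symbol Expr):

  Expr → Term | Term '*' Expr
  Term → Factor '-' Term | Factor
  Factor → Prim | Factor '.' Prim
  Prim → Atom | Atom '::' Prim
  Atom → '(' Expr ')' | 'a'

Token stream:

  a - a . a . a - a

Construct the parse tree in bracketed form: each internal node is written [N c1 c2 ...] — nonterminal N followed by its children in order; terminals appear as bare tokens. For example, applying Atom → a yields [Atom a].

[Expr [Term [Factor [Prim [Atom a]]] - [Term [Factor [Factor [Factor [Prim [Atom a]]] . [Prim [Atom a]]] . [Prim [Atom a]]] - [Term [Factor [Prim [Atom a]]]]]]]

Expr
Term
Factor - Term
Prim - Term
Atom - Term
a - Term
a - Factor - Term
a - Factor . Prim - Term
a - Factor . Prim . Prim - Term
a - Prim . Prim . Prim - Term
a - Atom . Prim . Prim - Term
a - a . Prim . Prim - Term
a - a . Atom . Prim - Term
a - a . a . Prim - Term
a - a . a . Atom - Term
a - a . a . a - Term
a - a . a . a - Factor
a - a . a . a - Prim
a - a . a . a - Atom
a - a . a . a - a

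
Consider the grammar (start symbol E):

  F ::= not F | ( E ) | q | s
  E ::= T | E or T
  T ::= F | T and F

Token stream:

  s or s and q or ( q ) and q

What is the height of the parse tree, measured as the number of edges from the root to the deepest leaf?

[E [E [E [T [F s]]] or [T [T [F s]] and [F q]]] or [T [T [F ( [E [T [F q]]] )]] and [F q]]]

7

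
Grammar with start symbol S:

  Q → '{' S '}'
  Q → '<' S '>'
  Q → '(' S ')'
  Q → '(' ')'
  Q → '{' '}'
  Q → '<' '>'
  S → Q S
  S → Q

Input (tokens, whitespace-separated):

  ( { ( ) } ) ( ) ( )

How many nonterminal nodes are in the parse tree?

10

[S [Q ( [S [Q { [S [Q ( )]] }]] )] [S [Q ( )] [S [Q ( )]]]]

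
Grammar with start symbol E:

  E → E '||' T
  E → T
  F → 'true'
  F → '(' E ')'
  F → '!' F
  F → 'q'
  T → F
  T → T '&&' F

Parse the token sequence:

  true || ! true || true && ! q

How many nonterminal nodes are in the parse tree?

[E [E [E [T [F true]]] || [T [F ! [F true]]]] || [T [T [F true]] && [F ! [F q]]]]

13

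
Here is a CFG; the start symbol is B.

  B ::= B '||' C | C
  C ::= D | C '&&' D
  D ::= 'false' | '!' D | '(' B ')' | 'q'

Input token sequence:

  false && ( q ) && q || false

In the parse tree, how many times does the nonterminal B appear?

3

[B [B [C [C [C [D false]] && [D ( [B [C [D q]]] )]] && [D q]]] || [C [D false]]]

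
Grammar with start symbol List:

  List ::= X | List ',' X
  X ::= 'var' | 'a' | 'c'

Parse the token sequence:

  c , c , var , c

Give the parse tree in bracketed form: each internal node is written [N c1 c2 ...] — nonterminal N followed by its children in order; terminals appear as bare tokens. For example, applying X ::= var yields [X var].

List
List , X
List , X , X
List , X , X , X
X , X , X , X
c , X , X , X
c , c , X , X
c , c , var , X
c , c , var , c

[List [List [List [List [X c]] , [X c]] , [X var]] , [X c]]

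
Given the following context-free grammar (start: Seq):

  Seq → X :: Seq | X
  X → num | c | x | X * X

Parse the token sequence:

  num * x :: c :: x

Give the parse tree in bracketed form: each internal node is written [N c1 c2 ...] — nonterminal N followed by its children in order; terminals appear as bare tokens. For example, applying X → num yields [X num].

Seq
X :: Seq
X * X :: Seq
num * X :: Seq
num * x :: Seq
num * x :: X :: Seq
num * x :: c :: Seq
num * x :: c :: X
num * x :: c :: x

[Seq [X [X num] * [X x]] :: [Seq [X c] :: [Seq [X x]]]]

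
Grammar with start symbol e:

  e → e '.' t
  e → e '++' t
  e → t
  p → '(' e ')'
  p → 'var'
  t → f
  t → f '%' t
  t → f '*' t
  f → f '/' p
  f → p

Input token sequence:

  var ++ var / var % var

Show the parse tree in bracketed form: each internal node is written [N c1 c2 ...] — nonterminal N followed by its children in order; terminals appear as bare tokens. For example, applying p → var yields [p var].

[e [e [t [f [p var]]]] ++ [t [f [f [p var]] / [p var]] % [t [f [p var]]]]]

e
e ++ t
t ++ t
f ++ t
p ++ t
var ++ t
var ++ f % t
var ++ f / p % t
var ++ p / p % t
var ++ var / p % t
var ++ var / var % t
var ++ var / var % f
var ++ var / var % p
var ++ var / var % var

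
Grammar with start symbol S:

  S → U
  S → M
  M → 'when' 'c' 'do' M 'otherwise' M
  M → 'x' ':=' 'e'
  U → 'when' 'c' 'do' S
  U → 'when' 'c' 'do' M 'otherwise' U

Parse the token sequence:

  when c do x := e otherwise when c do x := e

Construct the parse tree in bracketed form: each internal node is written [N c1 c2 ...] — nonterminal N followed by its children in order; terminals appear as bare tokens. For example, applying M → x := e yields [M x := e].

S
U
when c do M otherwise U
when c do x := e otherwise U
when c do x := e otherwise when c do S
when c do x := e otherwise when c do M
when c do x := e otherwise when c do x := e

[S [U when c do [M x := e] otherwise [U when c do [S [M x := e]]]]]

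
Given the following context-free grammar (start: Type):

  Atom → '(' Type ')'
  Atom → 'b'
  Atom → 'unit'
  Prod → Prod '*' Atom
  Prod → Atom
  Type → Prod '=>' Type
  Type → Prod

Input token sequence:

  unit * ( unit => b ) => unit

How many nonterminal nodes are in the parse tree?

[Type [Prod [Prod [Atom unit]] * [Atom ( [Type [Prod [Atom unit]] => [Type [Prod [Atom b]]]] )]] => [Type [Prod [Atom unit]]]]

14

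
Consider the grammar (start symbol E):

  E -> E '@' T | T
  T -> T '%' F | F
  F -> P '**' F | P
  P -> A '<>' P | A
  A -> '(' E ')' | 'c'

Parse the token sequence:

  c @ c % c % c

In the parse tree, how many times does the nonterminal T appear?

4

[E [E [T [F [P [A c]]]]] @ [T [T [T [F [P [A c]]]] % [F [P [A c]]]] % [F [P [A c]]]]]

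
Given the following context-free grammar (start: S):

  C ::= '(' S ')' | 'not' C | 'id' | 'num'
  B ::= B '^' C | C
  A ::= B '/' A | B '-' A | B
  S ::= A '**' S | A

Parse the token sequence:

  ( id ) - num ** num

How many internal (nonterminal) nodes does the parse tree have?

[S [A [B [C ( [S [A [B [C id]]]] )]] - [A [B [C num]]]] ** [S [A [B [C num]]]]]

15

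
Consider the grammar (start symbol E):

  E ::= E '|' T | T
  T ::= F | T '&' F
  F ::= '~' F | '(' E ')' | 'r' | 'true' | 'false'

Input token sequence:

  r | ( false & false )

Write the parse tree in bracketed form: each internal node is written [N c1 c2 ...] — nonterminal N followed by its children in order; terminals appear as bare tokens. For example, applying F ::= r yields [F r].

[E [E [T [F r]]] | [T [F ( [E [T [T [F false]] & [F false]]] )]]]

E
E | T
T | T
F | T
r | T
r | F
r | ( E )
r | ( T )
r | ( T & F )
r | ( F & F )
r | ( false & F )
r | ( false & false )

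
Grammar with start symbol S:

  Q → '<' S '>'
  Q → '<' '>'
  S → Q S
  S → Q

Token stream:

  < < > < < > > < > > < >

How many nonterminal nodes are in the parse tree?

12

[S [Q < [S [Q < >] [S [Q < [S [Q < >]] >] [S [Q < >]]]] >] [S [Q < >]]]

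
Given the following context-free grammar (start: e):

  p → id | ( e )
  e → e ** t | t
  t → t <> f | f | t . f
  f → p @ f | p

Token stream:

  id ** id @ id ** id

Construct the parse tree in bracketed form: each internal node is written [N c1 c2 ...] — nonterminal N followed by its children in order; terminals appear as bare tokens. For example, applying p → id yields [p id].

[e [e [e [t [f [p id]]]] ** [t [f [p id] @ [f [p id]]]]] ** [t [f [p id]]]]

e
e ** t
e ** t ** t
t ** t ** t
f ** t ** t
p ** t ** t
id ** t ** t
id ** f ** t
id ** p @ f ** t
id ** id @ f ** t
id ** id @ p ** t
id ** id @ id ** t
id ** id @ id ** f
id ** id @ id ** p
id ** id @ id ** id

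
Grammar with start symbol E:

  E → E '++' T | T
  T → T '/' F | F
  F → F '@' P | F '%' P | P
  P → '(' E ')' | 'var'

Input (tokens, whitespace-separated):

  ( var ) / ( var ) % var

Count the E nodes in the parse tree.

3

[E [T [T [F [P ( [E [T [F [P var]]]] )]]] / [F [F [P ( [E [T [F [P var]]]] )]] % [P var]]]]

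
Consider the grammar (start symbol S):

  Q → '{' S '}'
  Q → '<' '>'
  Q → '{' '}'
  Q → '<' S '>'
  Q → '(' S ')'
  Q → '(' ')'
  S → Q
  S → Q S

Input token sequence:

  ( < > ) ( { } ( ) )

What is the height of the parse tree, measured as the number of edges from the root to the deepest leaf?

6

[S [Q ( [S [Q < >]] )] [S [Q ( [S [Q { }] [S [Q ( )]]] )]]]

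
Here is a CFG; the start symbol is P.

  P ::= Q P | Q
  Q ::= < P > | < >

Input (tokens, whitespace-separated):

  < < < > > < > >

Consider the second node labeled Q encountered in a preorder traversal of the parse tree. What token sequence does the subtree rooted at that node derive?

[P [Q < [P [Q < [P [Q < >]] >] [P [Q < >]]] >]]

< < > >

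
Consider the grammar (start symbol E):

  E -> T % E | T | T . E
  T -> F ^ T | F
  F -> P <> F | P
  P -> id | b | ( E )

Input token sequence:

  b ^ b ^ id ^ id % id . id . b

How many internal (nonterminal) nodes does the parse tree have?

25

[E [T [F [P b]] ^ [T [F [P b]] ^ [T [F [P id]] ^ [T [F [P id]]]]]] % [E [T [F [P id]]] . [E [T [F [P id]]] . [E [T [F [P b]]]]]]]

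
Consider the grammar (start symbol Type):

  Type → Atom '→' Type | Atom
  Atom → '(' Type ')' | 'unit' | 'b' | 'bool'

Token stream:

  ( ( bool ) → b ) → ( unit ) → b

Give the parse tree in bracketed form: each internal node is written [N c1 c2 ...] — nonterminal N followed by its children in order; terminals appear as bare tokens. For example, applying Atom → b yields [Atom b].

[Type [Atom ( [Type [Atom ( [Type [Atom bool]] )] → [Type [Atom b]]] )] → [Type [Atom ( [Type [Atom unit]] )] → [Type [Atom b]]]]

Type
Atom → Type
( Type ) → Type
( Atom → Type ) → Type
( ( Type ) → Type ) → Type
( ( Atom ) → Type ) → Type
( ( bool ) → Type ) → Type
( ( bool ) → Atom ) → Type
( ( bool ) → b ) → Type
( ( bool ) → b ) → Atom → Type
( ( bool ) → b ) → ( Type ) → Type
( ( bool ) → b ) → ( Atom ) → Type
( ( bool ) → b ) → ( unit ) → Type
( ( bool ) → b ) → ( unit ) → Atom
( ( bool ) → b ) → ( unit ) → b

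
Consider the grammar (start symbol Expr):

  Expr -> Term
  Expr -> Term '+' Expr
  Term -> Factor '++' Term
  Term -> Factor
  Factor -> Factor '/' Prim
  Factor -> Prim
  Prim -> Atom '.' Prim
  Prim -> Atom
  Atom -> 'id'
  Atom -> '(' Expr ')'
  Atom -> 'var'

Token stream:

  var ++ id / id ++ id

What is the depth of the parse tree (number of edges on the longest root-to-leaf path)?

[Expr [Term [Factor [Prim [Atom var]]] ++ [Term [Factor [Factor [Prim [Atom id]]] / [Prim [Atom id]]] ++ [Term [Factor [Prim [Atom id]]]]]]]

7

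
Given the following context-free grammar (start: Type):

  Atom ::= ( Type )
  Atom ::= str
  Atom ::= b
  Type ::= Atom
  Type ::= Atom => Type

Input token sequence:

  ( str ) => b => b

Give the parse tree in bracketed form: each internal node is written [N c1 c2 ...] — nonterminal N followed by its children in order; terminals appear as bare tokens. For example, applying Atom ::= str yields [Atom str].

Type
Atom => Type
( Type ) => Type
( Atom ) => Type
( str ) => Type
( str ) => Atom => Type
( str ) => b => Type
( str ) => b => Atom
( str ) => b => b

[Type [Atom ( [Type [Atom str]] )] => [Type [Atom b] => [Type [Atom b]]]]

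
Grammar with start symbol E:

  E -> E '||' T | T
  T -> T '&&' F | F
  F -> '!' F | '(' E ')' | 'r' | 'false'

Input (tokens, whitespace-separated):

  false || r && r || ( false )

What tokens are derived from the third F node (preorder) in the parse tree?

r

[E [E [E [T [F false]]] || [T [T [F r]] && [F r]]] || [T [F ( [E [T [F false]]] )]]]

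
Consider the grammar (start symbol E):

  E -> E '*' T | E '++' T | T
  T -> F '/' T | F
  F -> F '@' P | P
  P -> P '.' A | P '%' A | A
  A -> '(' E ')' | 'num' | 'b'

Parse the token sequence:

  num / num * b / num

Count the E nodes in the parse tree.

2

[E [E [T [F [P [A num]]] / [T [F [P [A num]]]]]] * [T [F [P [A b]]] / [T [F [P [A num]]]]]]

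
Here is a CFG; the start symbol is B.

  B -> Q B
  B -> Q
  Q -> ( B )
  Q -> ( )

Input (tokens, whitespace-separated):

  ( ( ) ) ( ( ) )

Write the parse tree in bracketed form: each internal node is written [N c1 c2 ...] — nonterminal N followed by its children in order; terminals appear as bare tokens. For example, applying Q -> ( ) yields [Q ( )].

B
Q B
( B ) B
( Q ) B
( ( ) ) B
( ( ) ) Q
( ( ) ) ( B )
( ( ) ) ( Q )
( ( ) ) ( ( ) )

[B [Q ( [B [Q ( )]] )] [B [Q ( [B [Q ( )]] )]]]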